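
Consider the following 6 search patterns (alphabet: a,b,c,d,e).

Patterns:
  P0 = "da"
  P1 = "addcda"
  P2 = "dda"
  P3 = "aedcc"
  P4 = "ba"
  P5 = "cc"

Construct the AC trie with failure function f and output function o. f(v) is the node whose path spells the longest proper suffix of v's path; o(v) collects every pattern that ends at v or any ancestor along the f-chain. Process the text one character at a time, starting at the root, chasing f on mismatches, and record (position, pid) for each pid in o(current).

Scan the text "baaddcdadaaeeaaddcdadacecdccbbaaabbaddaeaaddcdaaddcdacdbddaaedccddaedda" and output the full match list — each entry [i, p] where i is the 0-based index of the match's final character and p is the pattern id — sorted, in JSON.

Build automaton:
Trie (insert patterns):
  n0 'ε': a→3 b→15 c→17 d→1
  n1 'd': a→2 d→9
  n2 'da': ·  ←P0
  n3 'a': d→4 e→11
  n4 'ad': d→5
  n5 'add': c→6
  n6 'addc': d→7
  n7 'addcd': a→8
  n8 'addcda': ·  ←P1
  n9 'dd': a→10
  n10 'dda': ·  ←P2
  n11 'ae': d→12
  n12 'aed': c→13
  n13 'aedc': c→14
  n14 'aedcc': ·  ←P3
  n15 'b': a→16
  n16 'ba': ·  ←P4
  n17 'c': c→18
  n18 'cc': ·  ←P5

BFS fail/out derivation:
  fail(1) 'd': from fail(0)=0 chase 'd': 0 ⇒ 0;  out=∅∪out(0)=∅
  fail(3) 'a': from fail(0)=0 chase 'a': 0 ⇒ 0;  out=∅∪out(0)=∅
  fail(15) 'b': from fail(0)=0 chase 'b': 0 ⇒ 0;  out=∅∪out(0)=∅
  fail(17) 'c': from fail(0)=0 chase 'c': 0 ⇒ 0;  out=∅∪out(0)=∅
  fail(2) 'da': from fail(1)=0 chase 'a': 0 ⇒ 3;  out={0}∪out(3)={0}
  fail(4) 'ad': from fail(3)=0 chase 'd': 0 ⇒ 1;  out=∅∪out(1)=∅
  fail(9) 'dd': from fail(1)=0 chase 'd': 0 ⇒ 1;  out=∅∪out(1)=∅
  fail(11) 'ae': from fail(3)=0 chase 'e': 0 ⇒ 0;  out=∅∪out(0)=∅
  fail(16) 'ba': from fail(15)=0 chase 'a': 0 ⇒ 3;  out={4}∪out(3)={4}
  fail(18) 'cc': from fail(17)=0 chase 'c': 0 ⇒ 17;  out={5}∪out(17)={5}
  fail(5) 'add': from fail(4)=1 chase 'd': 1 ⇒ 9;  out=∅∪out(9)=∅
  fail(10) 'dda': from fail(9)=1 chase 'a': 1 ⇒ 2;  out={2}∪out(2)={0,2}
  fail(12) 'aed': from fail(11)=0 chase 'd': 0 ⇒ 1;  out=∅∪out(1)=∅
  fail(6) 'addc': from fail(5)=9 chase 'c': 9→1→0 ⇒ 17;  out=∅∪out(17)=∅
  fail(13) 'aedc': from fail(12)=1 chase 'c': 1→0 ⇒ 17;  out=∅∪out(17)=∅
  fail(7) 'addcd': from fail(6)=17 chase 'd': 17→0 ⇒ 1;  out=∅∪out(1)=∅
  fail(14) 'aedcc': from fail(13)=17 chase 'c': 17 ⇒ 18;  out={3}∪out(18)={3,5}
  fail(8) 'addcda': from fail(7)=1 chase 'a': 1 ⇒ 2;  out={1}∪out(2)={0,1}

Run:
i=0 'b': node 0→15
i=1 'a': node 15→16  emit P4@[0:1]
i=2 'a': node 16→3 ·f
i=3 'd': node 3→4
i=4 'd': node 4→5
i=5 'c': node 5→6
i=6 'd': node 6→7
i=7 'a': node 7→8  emit P0@[6:7],P1@[2:7]
i=8 'd': node 8→4 ·f
i=9 'a': node 4→2 ·f  emit P0@[8:9]
i=10 'a': node 2→3 ·f
i=11 'e': node 3→11
i=12 'e': node 11→0 ·f
i=13 'a': node 0→3
i=14 'a': node 3→3 ·f
i=15 'd': node 3→4
i=16 'd': node 4→5
i=17 'c': node 5→6
i=18 'd': node 6→7
i=19 'a': node 7→8  emit P0@[18:19],P1@[14:19]
i=20 'd': node 8→4 ·f
i=21 'a': node 4→2 ·f  emit P0@[20:21]
i=22 'c': node 2→17 ·f
i=23 'e': node 17→0 ·f
i=24 'c': node 0→17
i=25 'd': node 17→1 ·f
i=26 'c': node 1→17 ·f
i=27 'c': node 17→18  emit P5@[26:27]
i=28 'b': node 18→15 ·f
i=29 'b': node 15→15 ·f
i=30 'a': node 15→16  emit P4@[29:30]
i=31 'a': node 16→3 ·f
i=32 'a': node 3→3 ·f
i=33 'b': node 3→15 ·f
i=34 'b': node 15→15 ·f
i=35 'a': node 15→16  emit P4@[34:35]
i=36 'd': node 16→4 ·f
i=37 'd': node 4→5
i=38 'a': node 5→10 ·f  emit P0@[37:38],P2@[36:38]
i=39 'e': node 10→11 ·f
i=40 'a': node 11→3 ·f
i=41 'a': node 3→3 ·f
i=42 'd': node 3→4
i=43 'd': node 4→5
i=44 'c': node 5→6
i=45 'd': node 6→7
i=46 'a': node 7→8  emit P0@[45:46],P1@[41:46]
i=47 'a': node 8→3 ·f
i=48 'd': node 3→4
i=49 'd': node 4→5
i=50 'c': node 5→6
i=51 'd': node 6→7
i=52 'a': node 7→8  emit P0@[51:52],P1@[47:52]
i=53 'c': node 8→17 ·f
i=54 'd': node 17→1 ·f
i=55 'b': node 1→15 ·f
i=56 'd': node 15→1 ·f
i=57 'd': node 1→9
i=58 'a': node 9→10  emit P0@[57:58],P2@[56:58]
i=59 'a': node 10→3 ·f
i=60 'e': node 3→11
i=61 'd': node 11→12
i=62 'c': node 12→13
i=63 'c': node 13→14  emit P3@[59:63],P5@[62:63]
i=64 'd': node 14→1 ·f
i=65 'd': node 1→9
i=66 'a': node 9→10  emit P0@[65:66],P2@[64:66]
i=67 'e': node 10→11 ·f
i=68 'd': node 11→12
i=69 'd': node 12→9 ·f
i=70 'a': node 9→10  emit P0@[69:70],P2@[68:70]

All matches (sorted): [[1,4],[7,0],[7,1],[9,0],[19,0],[19,1],[21,0],[27,5],[30,4],[35,4],[38,0],[38,2],[46,0],[46,1],[52,0],[52,1],[58,0],[58,2],[63,3],[63,5],[66,0],[66,2],[70,0],[70,2]]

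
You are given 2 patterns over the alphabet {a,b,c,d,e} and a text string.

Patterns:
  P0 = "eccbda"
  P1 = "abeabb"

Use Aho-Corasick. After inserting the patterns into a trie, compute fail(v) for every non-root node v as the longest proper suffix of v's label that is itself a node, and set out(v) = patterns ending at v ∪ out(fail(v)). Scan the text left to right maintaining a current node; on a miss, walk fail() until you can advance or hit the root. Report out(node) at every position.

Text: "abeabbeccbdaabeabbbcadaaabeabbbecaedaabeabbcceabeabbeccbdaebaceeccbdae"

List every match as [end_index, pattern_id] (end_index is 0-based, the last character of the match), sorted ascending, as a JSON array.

Build automaton:
Trie (insert patterns):
  0='ε' goto a→7 e→1
  1='e' goto c→2
  2='ec' goto c→3
  3='ecc' goto b→4
  4='eccb' goto d→5
  5='eccbd' goto a→6
  6='eccbda' goto ·  ←P0
  7='a' goto b→8
  8='ab' goto e→9
  9='abe' goto a→10
  10='abea' goto b→11
  11='abeab' goto b→12
  12='abeabb' goto ·  ←P1

Failure links (BFS by depth):
  n1('e'): parent n0 fail=0; on 'e' 0 → fail=0;  out ∅∪∅=∅
  n7('a'): parent n0 fail=0; on 'a' 0 → fail=0;  out ∅∪∅=∅
  n2('ec'): parent n1 fail=0; on 'c' 0 → fail=0;  out ∅∪∅=∅
  n8('ab'): parent n7 fail=0; on 'b' 0 → fail=0;  out ∅∪∅=∅
  n3('ecc'): parent n2 fail=0; on 'c' 0 → fail=0;  out ∅∪∅=∅
  n9('abe'): parent n8 fail=0; on 'e' 0 → fail=1;  out ∅∪∅=∅
  n4('eccb'): parent n3 fail=0; on 'b' 0 → fail=0;  out ∅∪∅=∅
  n10('abea'): parent n9 fail=1; on 'a' 1→0 → fail=7;  out ∅∪∅=∅
  n5('eccbd'): parent n4 fail=0; on 'd' 0 → fail=0;  out ∅∪∅=∅
  n11('abeab'): parent n10 fail=7; on 'b' 7 → fail=8;  out ∅∪∅=∅
  n6('eccbda'): parent n5 fail=0; on 'a' 0 → fail=7;  out {0}∪∅={0}
  n12('abeabb'): parent n11 fail=8; on 'b' 8→0 → fail=0;  out {1}∪∅={1}

Run:
pos 0 'a': at 7
pos 1 'b': at 8
pos 2 'e': at 9
pos 3 'a': at 10
pos 4 'b': at 11
pos 5 'b': at 12  → match P1@[0:5]
pos 6 'e': at 1 ·f
pos 7 'c': at 2
pos 8 'c': at 3
pos 9 'b': at 4
pos 10 'd': at 5
pos 11 'a': at 6  → match P0@[6:11]
pos 12 'a': at 7 ·f
pos 13 'b': at 8
pos 14 'e': at 9
pos 15 'a': at 10
pos 16 'b': at 11
pos 17 'b': at 12  → match P1@[12:17]
pos 18 'b': at 0 ·f
pos 19 'c': at 0
pos 20 'a': at 7
pos 21 'd': at 0 ·f
pos 22 'a': at 7
pos 23 'a': at 7 ·f
pos 24 'a': at 7 ·f
pos 25 'b': at 8
pos 26 'e': at 9
pos 27 'a': at 10
pos 28 'b': at 11
pos 29 'b': at 12  → match P1@[24:29]
pos 30 'b': at 0 ·f
pos 31 'e': at 1
pos 32 'c': at 2
pos 33 'a': at 7 ·f
pos 34 'e': at 1 ·f
pos 35 'd': at 0 ·f
pos 36 'a': at 7
pos 37 'a': at 7 ·f
pos 38 'b': at 8
pos 39 'e': at 9
pos 40 'a': at 10
pos 41 'b': at 11
pos 42 'b': at 12  → match P1@[37:42]
pos 43 'c': at 0 ·f
pos 44 'c': at 0
pos 45 'e': at 1
pos 46 'a': at 7 ·f
pos 47 'b': at 8
pos 48 'e': at 9
pos 49 'a': at 10
pos 50 'b': at 11
pos 51 'b': at 12  → match P1@[46:51]
pos 52 'e': at 1 ·f
pos 53 'c': at 2
pos 54 'c': at 3
pos 55 'b': at 4
pos 56 'd': at 5
pos 57 'a': at 6  → match P0@[52:57]
pos 58 'e': at 1 ·f
pos 59 'b': at 0 ·f
pos 60 'a': at 7
pos 61 'c': at 0 ·f
pos 62 'e': at 1
pos 63 'e': at 1 ·f
pos 64 'c': at 2
pos 65 'c': at 3
pos 66 'b': at 4
pos 67 'd': at 5
pos 68 'a': at 6  → match P0@[63:68]
pos 69 'e': at 1 ·f

Result: [[5,1],[11,0],[17,1],[29,1],[42,1],[51,1],[57,0],[68,0]]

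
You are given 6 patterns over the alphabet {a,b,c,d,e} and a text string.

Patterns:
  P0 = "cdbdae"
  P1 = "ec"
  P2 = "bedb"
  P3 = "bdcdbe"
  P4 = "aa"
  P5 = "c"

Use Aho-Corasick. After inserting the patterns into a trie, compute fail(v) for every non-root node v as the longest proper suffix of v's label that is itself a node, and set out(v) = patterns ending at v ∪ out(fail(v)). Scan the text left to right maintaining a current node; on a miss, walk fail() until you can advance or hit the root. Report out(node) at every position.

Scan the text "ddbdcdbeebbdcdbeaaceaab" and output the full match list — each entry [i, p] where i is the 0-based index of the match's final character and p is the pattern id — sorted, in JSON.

Construct AC machine:
Trie (insert patterns):
  0='ε' goto a→18 b→9 c→1 e→7
  1='c' goto d→2  ←P5
  2='cd' goto b→3
  3='cdb' goto d→4
  4='cdbd' goto a→5
  5='cdbda' goto e→6
  6='cdbdae' goto ·  ←P0
  7='e' goto c→8
  8='ec' goto ·  ←P1
  9='b' goto d→13 e→10
  10='be' goto d→11
  11='bed' goto b→12
  12='bedb' goto ·  ←P2
  13='bd' goto c→14
  14='bdc' goto d→15
  15='bdcd' goto b→16
  16='bdcdb' goto e→17
  17='bdcdbe' goto ·  ←P3
  18='a' goto a→19
  19='aa' goto ·  ←P4

Failure links (BFS by depth):
  fail(1) 'c': from fail(0)=0 chase 'c': 0 ⇒ 0;  out={5}∪out(0)={5}
  fail(7) 'e': from fail(0)=0 chase 'e': 0 ⇒ 0;  out=∅∪out(0)=∅
  fail(9) 'b': from fail(0)=0 chase 'b': 0 ⇒ 0;  out=∅∪out(0)=∅
  fail(18) 'a': from fail(0)=0 chase 'a': 0 ⇒ 0;  out=∅∪out(0)=∅
  fail(2) 'cd': from fail(1)=0 chase 'd': 0 ⇒ 0;  out=∅∪out(0)=∅
  fail(8) 'ec': from fail(7)=0 chase 'c': 0 ⇒ 1;  out={1}∪out(1)={1,5}
  fail(10) 'be': from fail(9)=0 chase 'e': 0 ⇒ 7;  out=∅∪out(7)=∅
  fail(13) 'bd': from fail(9)=0 chase 'd': 0 ⇒ 0;  out=∅∪out(0)=∅
  fail(19) 'aa': from fail(18)=0 chase 'a': 0 ⇒ 18;  out={4}∪out(18)={4}
  fail(3) 'cdb': from fail(2)=0 chase 'b': 0 ⇒ 9;  out=∅∪out(9)=∅
  fail(11) 'bed': from fail(10)=7 chase 'd': 7→0 ⇒ 0;  out=∅∪out(0)=∅
  fail(14) 'bdc': from fail(13)=0 chase 'c': 0 ⇒ 1;  out=∅∪out(1)={5}
  fail(4) 'cdbd': from fail(3)=9 chase 'd': 9 ⇒ 13;  out=∅∪out(13)=∅
  fail(12) 'bedb': from fail(11)=0 chase 'b': 0 ⇒ 9;  out={2}∪out(9)={2}
  fail(15) 'bdcd': from fail(14)=1 chase 'd': 1 ⇒ 2;  out=∅∪out(2)=∅
  fail(5) 'cdbda': from fail(4)=13 chase 'a': 13→0 ⇒ 18;  out=∅∪out(18)=∅
  fail(16) 'bdcdb': from fail(15)=2 chase 'b': 2 ⇒ 3;  out=∅∪out(3)=∅
  fail(6) 'cdbdae': from fail(5)=18 chase 'e': 18→0 ⇒ 7;  out={0}∪out(7)={0}
  fail(17) 'bdcdbe': from fail(16)=3 chase 'e': 3→9 ⇒ 10;  out={3}∪out(10)={3}

Run:
i=0 'd': node 0→0
i=1 'd': node 0→0
i=2 'b': node 0→9
i=3 'd': node 9→13
i=4 'c': node 13→14  emit P5@[4:4]
i=5 'd': node 14→15
i=6 'b': node 15→16
i=7 'e': node 16→17  emit P3@[2:7]
i=8 'e': node 17→7 (fail-walked)
i=9 'b': node 7→9 (fail-walked)
i=10 'b': node 9→9 (fail-walked)
i=11 'd': node 9→13
i=12 'c': node 13→14  emit P5@[12:12]
i=13 'd': node 14→15
i=14 'b': node 15→16
i=15 'e': node 16→17  emit P3@[10:15]
i=16 'a': node 17→18 (fail-walked)
i=17 'a': node 18→19  emit P4@[16:17]
i=18 'c': node 19→1 (fail-walked)  emit P5@[18:18]
i=19 'e': node 1→7 (fail-walked)
i=20 'a': node 7→18 (fail-walked)
i=21 'a': node 18→19  emit P4@[20:21]
i=22 'b': node 19→9 (fail-walked)

Result: [[4,5],[7,3],[12,5],[15,3],[17,4],[18,5],[21,4]]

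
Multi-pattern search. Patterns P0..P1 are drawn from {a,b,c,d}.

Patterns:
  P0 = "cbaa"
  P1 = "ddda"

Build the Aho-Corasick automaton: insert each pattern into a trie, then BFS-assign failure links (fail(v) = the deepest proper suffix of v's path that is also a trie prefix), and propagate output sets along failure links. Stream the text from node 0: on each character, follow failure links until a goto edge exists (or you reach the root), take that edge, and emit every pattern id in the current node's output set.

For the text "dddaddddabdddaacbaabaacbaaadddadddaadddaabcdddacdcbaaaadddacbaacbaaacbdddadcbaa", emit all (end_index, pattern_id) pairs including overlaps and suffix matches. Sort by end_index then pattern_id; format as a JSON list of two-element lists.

Build automaton:
Trie nodes:
  n0 'ε': c→1 d→5
  n1 'c': b→2
  n2 'cb': a→3
  n3 'cba': a→4
  n4 'cbaa': ·  [P0 ends]
  n5 'd': d→6
  n6 'dd': d→7
  n7 'ddd': a→8
  n8 'ddda': ·  [P1 ends]

Failure links (BFS by depth):
  fail(1) 'c': from fail(0)=0 chase 'c': 0 ⇒ 0;  out=∅∪out(0)=∅
  fail(5) 'd': from fail(0)=0 chase 'd': 0 ⇒ 0;  out=∅∪out(0)=∅
  fail(2) 'cb': from fail(1)=0 chase 'b': 0 ⇒ 0;  out=∅∪out(0)=∅
  fail(6) 'dd': from fail(5)=0 chase 'd': 0 ⇒ 5;  out=∅∪out(5)=∅
  fail(3) 'cba': from fail(2)=0 chase 'a': 0 ⇒ 0;  out=∅∪out(0)=∅
  fail(7) 'ddd': from fail(6)=5 chase 'd': 5 ⇒ 6;  out=∅∪out(6)=∅
  fail(4) 'cbaa': from fail(3)=0 chase 'a': 0 ⇒ 0;  out={0}∪out(0)={0}
  fail(8) 'ddda': from fail(7)=6 chase 'a': 6→5→0 ⇒ 0;  out={1}∪out(0)={1}

Scan:
i=0 'd': node 0→5
i=1 'd': node 5→6
i=2 'd': node 6→7
i=3 'a': node 7→8  ** P1@[0:3]
i=4 'd': node 8→5 (fail-walked)
i=5 'd': node 5→6
i=6 'd': node 6→7
i=7 'd': node 7→7 (fail-walked)
i=8 'a': node 7→8  ** P1@[5:8]
i=9 'b': node 8→0 (fail-walked)
i=10 'd': node 0→5
i=11 'd': node 5→6
i=12 'd': node 6→7
i=13 'a': node 7→8  ** P1@[10:13]
i=14 'a': node 8→0 (fail-walked)
i=15 'c': node 0→1
i=16 'b': node 1→2
i=17 'a': node 2→3
i=18 'a': node 3→4  ** P0@[15:18]
i=19 'b': node 4→0 (fail-walked)
i=20 'a': node 0→0
i=21 'a': node 0→0
i=22 'c': node 0→1
i=23 'b': node 1→2
i=24 'a': node 2→3
i=25 'a': node 3→4  ** P0@[22:25]
i=26 'a': node 4→0 (fail-walked)
i=27 'd': node 0→5
i=28 'd': node 5→6
i=29 'd': node 6→7
i=30 'a': node 7→8  ** P1@[27:30]
i=31 'd': node 8→5 (fail-walked)
i=32 'd': node 5→6
i=33 'd': node 6→7
i=34 'a': node 7→8  ** P1@[31:34]
i=35 'a': node 8→0 (fail-walked)
i=36 'd': node 0→5
i=37 'd': node 5→6
i=38 'd': node 6→7
i=39 'a': node 7→8  ** P1@[36:39]
i=40 'a': node 8→0 (fail-walked)
i=41 'b': node 0→0
i=42 'c': node 0→1
i=43 'd': node 1→5 (fail-walked)
i=44 'd': node 5→6
i=45 'd': node 6→7
i=46 'a': node 7→8  ** P1@[43:46]
i=47 'c': node 8→1 (fail-walked)
i=48 'd': node 1→5 (fail-walked)
i=49 'c': node 5→1 (fail-walked)
i=50 'b': node 1→2
i=51 'a': node 2→3
i=52 'a': node 3→4  ** P0@[49:52]
i=53 'a': node 4→0 (fail-walked)
i=54 'a': node 0→0
i=55 'd': node 0→5
i=56 'd': node 5→6
i=57 'd': node 6→7
i=58 'a': node 7→8  ** P1@[55:58]
i=59 'c': node 8→1 (fail-walked)
i=60 'b': node 1→2
i=61 'a': node 2→3
i=62 'a': node 3→4  ** P0@[59:62]
i=63 'c': node 4→1 (fail-walked)
i=64 'b': node 1→2
i=65 'a': node 2→3
i=66 'a': node 3→4  ** P0@[63:66]
i=67 'a': node 4→0 (fail-walked)
i=68 'c': node 0→1
i=69 'b': node 1→2
i=70 'd': node 2→5 (fail-walked)
i=71 'd': node 5→6
i=72 'd': node 6→7
i=73 'a': node 7→8  ** P1@[70:73]
i=74 'd': node 8→5 (fail-walked)
i=75 'c': node 5→1 (fail-walked)
i=76 'b': node 1→2
i=77 'a': node 2→3
i=78 'a': node 3→4  ** P0@[75:78]

All matches (sorted): [[3,1],[8,1],[13,1],[18,0],[25,0],[30,1],[34,1],[39,1],[46,1],[52,0],[58,1],[62,0],[66,0],[73,1],[78,0]]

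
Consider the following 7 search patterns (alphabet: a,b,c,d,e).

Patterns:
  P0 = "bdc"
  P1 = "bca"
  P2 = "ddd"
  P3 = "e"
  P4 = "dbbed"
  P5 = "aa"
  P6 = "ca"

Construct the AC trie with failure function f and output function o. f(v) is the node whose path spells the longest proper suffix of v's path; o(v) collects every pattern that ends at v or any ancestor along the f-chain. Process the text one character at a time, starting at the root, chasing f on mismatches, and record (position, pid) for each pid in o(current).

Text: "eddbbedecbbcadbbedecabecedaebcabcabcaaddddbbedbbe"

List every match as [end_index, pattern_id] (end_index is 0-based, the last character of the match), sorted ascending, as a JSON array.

Build:
Trie (insert patterns):
  n0 'ε': a→14 b→1 c→16 d→6 e→9
  n1 'b': c→4 d→2
  n2 'bd': c→3
  n3 'bdc': ·  [P0 ends]
  n4 'bc': a→5
  n5 'bca': ·  [P1 ends]
  n6 'd': b→10 d→7
  n7 'dd': d→8
  n8 'ddd': ·  [P2 ends]
  n9 'e': ·  [P3 ends]
  n10 'db': b→11
  n11 'dbb': e→12
  n12 'dbbe': d→13
  n13 'dbbed': ·  [P4 ends]
  n14 'a': a→15
  n15 'aa': ·  [P5 ends]
  n16 'c': a→17
  n17 'ca': ·  [P6 ends]

Failure links (BFS by depth):
  n1('b'): parent n0 fail=0; on 'b' 0 → fail=0;  out ∅∪∅=∅
  n6('d'): parent n0 fail=0; on 'd' 0 → fail=0;  out ∅∪∅=∅
  n9('e'): parent n0 fail=0; on 'e' 0 → fail=0;  out {3}∪∅={3}
  n14('a'): parent n0 fail=0; on 'a' 0 → fail=0;  out ∅∪∅=∅
  n16('c'): parent n0 fail=0; on 'c' 0 → fail=0;  out ∅∪∅=∅
  n2('bd'): parent n1 fail=0; on 'd' 0 → fail=6;  out ∅∪∅=∅
  n4('bc'): parent n1 fail=0; on 'c' 0 → fail=16;  out ∅∪∅=∅
  n7('dd'): parent n6 fail=0; on 'd' 0 → fail=6;  out ∅∪∅=∅
  n10('db'): parent n6 fail=0; on 'b' 0 → fail=1;  out ∅∪∅=∅
  n15('aa'): parent n14 fail=0; on 'a' 0 → fail=14;  out {5}∪∅={5}
  n17('ca'): parent n16 fail=0; on 'a' 0 → fail=14;  out {6}∪∅={6}
  n3('bdc'): parent n2 fail=6; on 'c' 6→0 → fail=16;  out {0}∪∅={0}
  n5('bca'): parent n4 fail=16; on 'a' 16 → fail=17;  out {1}∪{6}={1,6}
  n8('ddd'): parent n7 fail=6; on 'd' 6 → fail=7;  out {2}∪∅={2}
  n11('dbb'): parent n10 fail=1; on 'b' 1→0 → fail=1;  out ∅∪∅=∅
  n12('dbbe'): parent n11 fail=1; on 'e' 1→0 → fail=9;  out ∅∪{3}={3}
  n13('dbbed'): parent n12 fail=9; on 'd' 9→0 → fail=6;  out {4}∪∅={4}

Scan:
[0] read 'e'  n0⇒n9  emit P3@[0:0]
[1] read 'd'  n9⇒n6 (fail-walked)
[2] read 'd'  n6⇒n7
[3] read 'b'  n7⇒n10 (fail-walked)
[4] read 'b'  n10⇒n11
[5] read 'e'  n11⇒n12  emit P3@[5:5]
[6] read 'd'  n12⇒n13  emit P4@[2:6]
[7] read 'e'  n13⇒n9 (fail-walked)  emit P3@[7:7]
[8] read 'c'  n9⇒n16 (fail-walked)
[9] read 'b'  n16⇒n1 (fail-walked)
[10] read 'b'  n1⇒n1 (fail-walked)
[11] read 'c'  n1⇒n4
[12] read 'a'  n4⇒n5  emit P1@[10:12],P6@[11:12]
[13] read 'd'  n5⇒n6 (fail-walked)
[14] read 'b'  n6⇒n10
[15] read 'b'  n10⇒n11
[16] read 'e'  n11⇒n12  emit P3@[16:16]
[17] read 'd'  n12⇒n13  emit P4@[13:17]
[18] read 'e'  n13⇒n9 (fail-walked)  emit P3@[18:18]
[19] read 'c'  n9⇒n16 (fail-walked)
[20] read 'a'  n16⇒n17  emit P6@[19:20]
[21] read 'b'  n17⇒n1 (fail-walked)
[22] read 'e'  n1⇒n9 (fail-walked)  emit P3@[22:22]
[23] read 'c'  n9⇒n16 (fail-walked)
[24] read 'e'  n16⇒n9 (fail-walked)  emit P3@[24:24]
[25] read 'd'  n9⇒n6 (fail-walked)
[26] read 'a'  n6⇒n14 (fail-walked)
[27] read 'e'  n14⇒n9 (fail-walked)  emit P3@[27:27]
[28] read 'b'  n9⇒n1 (fail-walked)
[29] read 'c'  n1⇒n4
[30] read 'a'  n4⇒n5  emit P1@[28:30],P6@[29:30]
[31] read 'b'  n5⇒n1 (fail-walked)
[32] read 'c'  n1⇒n4
[33] read 'a'  n4⇒n5  emit P1@[31:33],P6@[32:33]
[34] read 'b'  n5⇒n1 (fail-walked)
[35] read 'c'  n1⇒n4
[36] read 'a'  n4⇒n5  emit P1@[34:36],P6@[35:36]
[37] read 'a'  n5⇒n15 (fail-walked)  emit P5@[36:37]
[38] read 'd'  n15⇒n6 (fail-walked)
[39] read 'd'  n6⇒n7
[40] read 'd'  n7⇒n8  emit P2@[38:40]
[41] read 'd'  n8⇒n8 (fail-walked)  emit P2@[39:41]
[42] read 'b'  n8⇒n10 (fail-walked)
[43] read 'b'  n10⇒n11
[44] read 'e'  n11⇒n12  emit P3@[44:44]
[45] read 'd'  n12⇒n13  emit P4@[41:45]
[46] read 'b'  n13⇒n10 (fail-walked)
[47] read 'b'  n10⇒n11
[48] read 'e'  n11⇒n12  emit P3@[48:48]

Result: [[0,3],[5,3],[6,4],[7,3],[12,1],[12,6],[16,3],[17,4],[18,3],[20,6],[22,3],[24,3],[27,3],[30,1],[30,6],[33,1],[33,6],[36,1],[36,6],[37,5],[40,2],[41,2],[44,3],[45,4],[48,3]]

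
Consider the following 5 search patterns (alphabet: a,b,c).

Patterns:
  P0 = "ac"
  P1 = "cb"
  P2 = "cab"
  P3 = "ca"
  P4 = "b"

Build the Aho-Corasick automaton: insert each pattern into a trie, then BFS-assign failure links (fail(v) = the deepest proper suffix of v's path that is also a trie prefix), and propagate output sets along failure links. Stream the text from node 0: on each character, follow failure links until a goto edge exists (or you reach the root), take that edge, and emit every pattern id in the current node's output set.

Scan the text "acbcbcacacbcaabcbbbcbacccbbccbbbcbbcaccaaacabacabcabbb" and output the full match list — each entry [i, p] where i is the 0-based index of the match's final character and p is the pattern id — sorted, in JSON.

Build automaton:
Trie nodes:
  0='ε' goto a→1 b→7 c→3
  1='a' goto c→2
  2='ac' goto ·  [P0 ends]
  3='c' goto a→5 b→4
  4='cb' goto ·  [P1 ends]
  5='ca' goto b→6  [P3 ends]
  6='cab' goto ·  [P2 ends]
  7='b' goto ·  [P4 ends]

BFS fail/out derivation:
  n1('a'): parent n0 fail=0; on 'a' 0 → fail=0;  out ∅∪∅=∅
  n3('c'): parent n0 fail=0; on 'c' 0 → fail=0;  out ∅∪∅=∅
  n7('b'): parent n0 fail=0; on 'b' 0 → fail=0;  out {4}∪∅={4}
  n2('ac'): parent n1 fail=0; on 'c' 0 → fail=3;  out {0}∪∅={0}
  n4('cb'): parent n3 fail=0; on 'b' 0 → fail=7;  out {1}∪{4}={1,4}
  n5('ca'): parent n3 fail=0; on 'a' 0 → fail=1;  out {3}∪∅={3}
  n6('cab'): parent n5 fail=1; on 'b' 1→0 → fail=7;  out {2}∪{4}={2,4}

Run:
[0] read 'a'  n0⇒n1
[1] read 'c'  n1⇒n2  emit P0@[0:1]
[2] read 'b'  n2⇒n4 (fail-walked)  emit P1@[1:2],P4@[2:2]
[3] read 'c'  n4⇒n3 (fail-walked)
[4] read 'b'  n3⇒n4  emit P1@[3:4],P4@[4:4]
[5] read 'c'  n4⇒n3 (fail-walked)
[6] read 'a'  n3⇒n5  emit P3@[5:6]
[7] read 'c'  n5⇒n2 (fail-walked)  emit P0@[6:7]
[8] read 'a'  n2⇒n5 (fail-walked)  emit P3@[7:8]
[9] read 'c'  n5⇒n2 (fail-walked)  emit P0@[8:9]
[10] read 'b'  n2⇒n4 (fail-walked)  emit P1@[9:10],P4@[10:10]
[11] read 'c'  n4⇒n3 (fail-walked)
[12] read 'a'  n3⇒n5  emit P3@[11:12]
[13] read 'a'  n5⇒n1 (fail-walked)
[14] read 'b'  n1⇒n7 (fail-walked)  emit P4@[14:14]
[15] read 'c'  n7⇒n3 (fail-walked)
[16] read 'b'  n3⇒n4  emit P1@[15:16],P4@[16:16]
[17] read 'b'  n4⇒n7 (fail-walked)  emit P4@[17:17]
[18] read 'b'  n7⇒n7 (fail-walked)  emit P4@[18:18]
[19] read 'c'  n7⇒n3 (fail-walked)
[20] read 'b'  n3⇒n4  emit P1@[19:20],P4@[20:20]
[21] read 'a'  n4⇒n1 (fail-walked)
[22] read 'c'  n1⇒n2  emit P0@[21:22]
[23] read 'c'  n2⇒n3 (fail-walked)
[24] read 'c'  n3⇒n3 (fail-walked)
[25] read 'b'  n3⇒n4  emit P1@[24:25],P4@[25:25]
[26] read 'b'  n4⇒n7 (fail-walked)  emit P4@[26:26]
[27] read 'c'  n7⇒n3 (fail-walked)
[28] read 'c'  n3⇒n3 (fail-walked)
[29] read 'b'  n3⇒n4  emit P1@[28:29],P4@[29:29]
[30] read 'b'  n4⇒n7 (fail-walked)  emit P4@[30:30]
[31] read 'b'  n7⇒n7 (fail-walked)  emit P4@[31:31]
[32] read 'c'  n7⇒n3 (fail-walked)
[33] read 'b'  n3⇒n4  emit P1@[32:33],P4@[33:33]
[34] read 'b'  n4⇒n7 (fail-walked)  emit P4@[34:34]
[35] read 'c'  n7⇒n3 (fail-walked)
[36] read 'a'  n3⇒n5  emit P3@[35:36]
[37] read 'c'  n5⇒n2 (fail-walked)  emit P0@[36:37]
[38] read 'c'  n2⇒n3 (fail-walked)
[39] read 'a'  n3⇒n5  emit P3@[38:39]
[40] read 'a'  n5⇒n1 (fail-walked)
[41] read 'a'  n1⇒n1 (fail-walked)
[42] read 'c'  n1⇒n2  emit P0@[41:42]
[43] read 'a'  n2⇒n5 (fail-walked)  emit P3@[42:43]
[44] read 'b'  n5⇒n6  emit P2@[42:44],P4@[44:44]
[45] read 'a'  n6⇒n1 (fail-walked)
[46] read 'c'  n1⇒n2  emit P0@[45:46]
[47] read 'a'  n2⇒n5 (fail-walked)  emit P3@[46:47]
[48] read 'b'  n5⇒n6  emit P2@[46:48],P4@[48:48]
[49] read 'c'  n6⇒n3 (fail-walked)
[50] read 'a'  n3⇒n5  emit P3@[49:50]
[51] read 'b'  n5⇒n6  emit P2@[49:51],P4@[51:51]
[52] read 'b'  n6⇒n7 (fail-walked)  emit P4@[52:52]
[53] read 'b'  n7⇒n7 (fail-walked)  emit P4@[53:53]

Result: [[1,0],[2,1],[2,4],[4,1],[4,4],[6,3],[7,0],[8,3],[9,0],[10,1],[10,4],[12,3],[14,4],[16,1],[16,4],[17,4],[18,4],[20,1],[20,4],[22,0],[25,1],[25,4],[26,4],[29,1],[29,4],[30,4],[31,4],[33,1],[33,4],[34,4],[36,3],[37,0],[39,3],[42,0],[43,3],[44,2],[44,4],[46,0],[47,3],[48,2],[48,4],[50,3],[51,2],[51,4],[52,4],[53,4]]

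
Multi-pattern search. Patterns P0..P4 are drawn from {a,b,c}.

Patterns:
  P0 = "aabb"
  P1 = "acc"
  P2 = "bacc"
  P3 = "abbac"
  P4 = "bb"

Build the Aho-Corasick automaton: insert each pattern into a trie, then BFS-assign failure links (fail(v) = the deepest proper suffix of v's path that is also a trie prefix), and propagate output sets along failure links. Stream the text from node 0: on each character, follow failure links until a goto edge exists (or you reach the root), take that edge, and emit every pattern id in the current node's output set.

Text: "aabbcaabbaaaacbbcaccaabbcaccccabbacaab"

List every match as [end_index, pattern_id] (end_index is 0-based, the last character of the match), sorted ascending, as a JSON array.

Build:
Trie (insert patterns):
  n0 'ε': a→1 b→7
  n1 'a': a→2 b→11 c→5
  n2 'aa': b→3
  n3 'aab': b→4
  n4 'aabb': ·  [P0 ends]
  n5 'ac': c→6
  n6 'acc': ·  [P1 ends]
  n7 'b': a→8 b→15
  n8 'ba': c→9
  n9 'bac': c→10
  n10 'bacc': ·  [P2 ends]
  n11 'ab': b→12
  n12 'abb': a→13
  n13 'abba': c→14
  n14 'abbac': ·  [P3 ends]
  n15 'bb': ·  [P4 ends]

Failure links (BFS by depth):
  n1('a'): parent n0 fail=0; on 'a' 0 → fail=0;  out ∅∪∅=∅
  n7('b'): parent n0 fail=0; on 'b' 0 → fail=0;  out ∅∪∅=∅
  n2('aa'): parent n1 fail=0; on 'a' 0 → fail=1;  out ∅∪∅=∅
  n5('ac'): parent n1 fail=0; on 'c' 0 → fail=0;  out ∅∪∅=∅
  n8('ba'): parent n7 fail=0; on 'a' 0 → fail=1;  out ∅∪∅=∅
  n11('ab'): parent n1 fail=0; on 'b' 0 → fail=7;  out ∅∪∅=∅
  n15('bb'): parent n7 fail=0; on 'b' 0 → fail=7;  out {4}∪∅={4}
  n3('aab'): parent n2 fail=1; on 'b' 1 → fail=11;  out ∅∪∅=∅
  n6('acc'): parent n5 fail=0; on 'c' 0 → fail=0;  out {1}∪∅={1}
  n9('bac'): parent n8 fail=1; on 'c' 1 → fail=5;  out ∅∪∅=∅
  n12('abb'): parent n11 fail=7; on 'b' 7 → fail=15;  out ∅∪{4}={4}
  n4('aabb'): parent n3 fail=11; on 'b' 11 → fail=12;  out {0}∪{4}={0,4}
  n10('bacc'): parent n9 fail=5; on 'c' 5 → fail=6;  out {2}∪{1}={1,2}
  n13('abba'): parent n12 fail=15; on 'a' 15→7 → fail=8;  out ∅∪∅=∅
  n14('abbac'): parent n13 fail=8; on 'c' 8 → fail=9;  out {3}∪∅={3}

Text stream:
pos 0 'a': at 1
pos 1 'a': at 2
pos 2 'b': at 3
pos 3 'b': at 4  ** P0@[0:3],P4@[2:3]
pos 4 'c': at 0 (fail-walked)
pos 5 'a': at 1
pos 6 'a': at 2
pos 7 'b': at 3
pos 8 'b': at 4  ** P0@[5:8],P4@[7:8]
pos 9 'a': at 13 (fail-walked)
pos 10 'a': at 2 (fail-walked)
pos 11 'a': at 2 (fail-walked)
pos 12 'a': at 2 (fail-walked)
pos 13 'c': at 5 (fail-walked)
pos 14 'b': at 7 (fail-walked)
pos 15 'b': at 15  ** P4@[14:15]
pos 16 'c': at 0 (fail-walked)
pos 17 'a': at 1
pos 18 'c': at 5
pos 19 'c': at 6  ** P1@[17:19]
pos 20 'a': at 1 (fail-walked)
pos 21 'a': at 2
pos 22 'b': at 3
pos 23 'b': at 4  ** P0@[20:23],P4@[22:23]
pos 24 'c': at 0 (fail-walked)
pos 25 'a': at 1
pos 26 'c': at 5
pos 27 'c': at 6  ** P1@[25:27]
pos 28 'c': at 0 (fail-walked)
pos 29 'c': at 0
pos 30 'a': at 1
pos 31 'b': at 11
pos 32 'b': at 12  ** P4@[31:32]
pos 33 'a': at 13
pos 34 'c': at 14  ** P3@[30:34]
pos 35 'a': at 1 (fail-walked)
pos 36 'a': at 2
pos 37 'b': at 3

Matches: [[3,0],[3,4],[8,0],[8,4],[15,4],[19,1],[23,0],[23,4],[27,1],[32,4],[34,3]]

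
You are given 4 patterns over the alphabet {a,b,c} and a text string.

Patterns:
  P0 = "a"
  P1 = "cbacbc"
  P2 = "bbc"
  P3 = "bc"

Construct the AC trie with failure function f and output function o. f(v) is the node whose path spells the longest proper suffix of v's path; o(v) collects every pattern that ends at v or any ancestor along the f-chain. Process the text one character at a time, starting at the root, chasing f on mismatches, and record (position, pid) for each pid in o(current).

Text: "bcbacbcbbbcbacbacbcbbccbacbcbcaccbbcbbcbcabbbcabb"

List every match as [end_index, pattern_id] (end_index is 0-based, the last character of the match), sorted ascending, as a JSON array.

Build automaton:
Trie nodes:
  n0 'ε': a→1 b→8 c→2
  n1 'a': ·  [P0 ends]
  n2 'c': b→3
  n3 'cb': a→4
  n4 'cba': c→5
  n5 'cbac': b→6
  n6 'cbacb': c→7
  n7 'cbacbc': ·  [P1 ends]
  n8 'b': b→9 c→11
  n9 'bb': c→10
  n10 'bbc': ·  [P2 ends]
  n11 'bc': ·  [P3 ends]

BFS fail/out derivation:
  fail(1) 'a': from fail(0)=0 chase 'a': 0 ⇒ 0;  out={0}∪out(0)={0}
  fail(2) 'c': from fail(0)=0 chase 'c': 0 ⇒ 0;  out=∅∪out(0)=∅
  fail(8) 'b': from fail(0)=0 chase 'b': 0 ⇒ 0;  out=∅∪out(0)=∅
  fail(3) 'cb': from fail(2)=0 chase 'b': 0 ⇒ 8;  out=∅∪out(8)=∅
  fail(9) 'bb': from fail(8)=0 chase 'b': 0 ⇒ 8;  out=∅∪out(8)=∅
  fail(11) 'bc': from fail(8)=0 chase 'c': 0 ⇒ 2;  out={3}∪out(2)={3}
  fail(4) 'cba': from fail(3)=8 chase 'a': 8→0 ⇒ 1;  out=∅∪out(1)={0}
  fail(10) 'bbc': from fail(9)=8 chase 'c': 8 ⇒ 11;  out={2}∪out(11)={2,3}
  fail(5) 'cbac': from fail(4)=1 chase 'c': 1→0 ⇒ 2;  out=∅∪out(2)=∅
  fail(6) 'cbacb': from fail(5)=2 chase 'b': 2 ⇒ 3;  out=∅∪out(3)=∅
  fail(7) 'cbacbc': from fail(6)=3 chase 'c': 3→8 ⇒ 11;  out={1}∪out(11)={1,3}

Text stream:
i=0 'b': node 0→8
i=1 'c': node 8→11  ** P3@[0:1]
i=2 'b': node 11→3 ·f
i=3 'a': node 3→4  ** P0@[3:3]
i=4 'c': node 4→5
i=5 'b': node 5→6
i=6 'c': node 6→7  ** P1@[1:6],P3@[5:6]
i=7 'b': node 7→3 ·f
i=8 'b': node 3→9 ·f
i=9 'b': node 9→9 ·f
i=10 'c': node 9→10  ** P2@[8:10],P3@[9:10]
i=11 'b': node 10→3 ·f
i=12 'a': node 3→4  ** P0@[12:12]
i=13 'c': node 4→5
i=14 'b': node 5→6
i=15 'a': node 6→4 ·f  ** P0@[15:15]
i=16 'c': node 4→5
i=17 'b': node 5→6
i=18 'c': node 6→7  ** P1@[13:18],P3@[17:18]
i=19 'b': node 7→3 ·f
i=20 'b': node 3→9 ·f
i=21 'c': node 9→10  ** P2@[19:21],P3@[20:21]
i=22 'c': node 10→2 ·f
i=23 'b': node 2→3
i=24 'a': node 3→4  ** P0@[24:24]
i=25 'c': node 4→5
i=26 'b': node 5→6
i=27 'c': node 6→7  ** P1@[22:27],P3@[26:27]
i=28 'b': node 7→3 ·f
i=29 'c': node 3→11 ·f  ** P3@[28:29]
i=30 'a': node 11→1 ·f  ** P0@[30:30]
i=31 'c': node 1→2 ·f
i=32 'c': node 2→2 ·f
i=33 'b': node 2→3
i=34 'b': node 3→9 ·f
i=35 'c': node 9→10  ** P2@[33:35],P3@[34:35]
i=36 'b': node 10→3 ·f
i=37 'b': node 3→9 ·f
i=38 'c': node 9→10  ** P2@[36:38],P3@[37:38]
i=39 'b': node 10→3 ·f
i=40 'c': node 3→11 ·f  ** P3@[39:40]
i=41 'a': node 11→1 ·f  ** P0@[41:41]
i=42 'b': node 1→8 ·f
i=43 'b': node 8→9
i=44 'b': node 9→9 ·f
i=45 'c': node 9→10  ** P2@[43:45],P3@[44:45]
i=46 'a': node 10→1 ·f  ** P0@[46:46]
i=47 'b': node 1→8 ·f
i=48 'b': node 8→9

Result: [[1,3],[3,0],[6,1],[6,3],[10,2],[10,3],[12,0],[15,0],[18,1],[18,3],[21,2],[21,3],[24,0],[27,1],[27,3],[29,3],[30,0],[35,2],[35,3],[38,2],[38,3],[40,3],[41,0],[45,2],[45,3],[46,0]]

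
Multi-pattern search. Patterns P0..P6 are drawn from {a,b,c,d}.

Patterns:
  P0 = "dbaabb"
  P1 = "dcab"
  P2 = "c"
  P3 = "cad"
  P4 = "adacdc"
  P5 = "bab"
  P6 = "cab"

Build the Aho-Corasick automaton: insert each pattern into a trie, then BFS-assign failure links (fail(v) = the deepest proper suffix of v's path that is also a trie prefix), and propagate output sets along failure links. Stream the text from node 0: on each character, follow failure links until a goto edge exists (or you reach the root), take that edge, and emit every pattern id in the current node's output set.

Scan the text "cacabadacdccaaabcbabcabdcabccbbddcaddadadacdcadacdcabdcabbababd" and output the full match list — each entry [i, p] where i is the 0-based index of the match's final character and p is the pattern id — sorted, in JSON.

Build:
Trie (insert patterns):
  n0 'ε': a→13 b→19 c→10 d→1
  n1 'd': b→2 c→7
  n2 'db': a→3
  n3 'dba': a→4
  n4 'dbaa': b→5
  n5 'dbaab': b→6
  n6 'dbaabb': ·  [P0 ends]
  n7 'dc': a→8
  n8 'dca': b→9
  n9 'dcab': ·  [P1 ends]
  n10 'c': a→11  [P2 ends]
  n11 'ca': b→22 d→12
  n12 'cad': ·  [P3 ends]
  n13 'a': d→14
  n14 'ad': a→15
  n15 'ada': c→16
  n16 'adac': d→17
  n17 'adacd': c→18
  n18 'adacdc': ·  [P4 ends]
  n19 'b': a→20
  n20 'ba': b→21
  n21 'bab': ·  [P5 ends]
  n22 'cab': ·  [P6 ends]

BFS fail/out derivation:
  fail(1) 'd': from fail(0)=0 chase 'd': 0 ⇒ 0;  out=∅∪out(0)=∅
  fail(10) 'c': from fail(0)=0 chase 'c': 0 ⇒ 0;  out={2}∪out(0)={2}
  fail(13) 'a': from fail(0)=0 chase 'a': 0 ⇒ 0;  out=∅∪out(0)=∅
  fail(19) 'b': from fail(0)=0 chase 'b': 0 ⇒ 0;  out=∅∪out(0)=∅
  fail(2) 'db': from fail(1)=0 chase 'b': 0 ⇒ 19;  out=∅∪out(19)=∅
  fail(7) 'dc': from fail(1)=0 chase 'c': 0 ⇒ 10;  out=∅∪out(10)={2}
  fail(11) 'ca': from fail(10)=0 chase 'a': 0 ⇒ 13;  out=∅∪out(13)=∅
  fail(14) 'ad': from fail(13)=0 chase 'd': 0 ⇒ 1;  out=∅∪out(1)=∅
  fail(20) 'ba': from fail(19)=0 chase 'a': 0 ⇒ 13;  out=∅∪out(13)=∅
  fail(3) 'dba': from fail(2)=19 chase 'a': 19 ⇒ 20;  out=∅∪out(20)=∅
  fail(8) 'dca': from fail(7)=10 chase 'a': 10 ⇒ 11;  out=∅∪out(11)=∅
  fail(12) 'cad': from fail(11)=13 chase 'd': 13 ⇒ 14;  out={3}∪out(14)={3}
  fail(15) 'ada': from fail(14)=1 chase 'a': 1→0 ⇒ 13;  out=∅∪out(13)=∅
  fail(21) 'bab': from fail(20)=13 chase 'b': 13→0 ⇒ 19;  out={5}∪out(19)={5}
  fail(22) 'cab': from fail(11)=13 chase 'b': 13→0 ⇒ 19;  out={6}∪out(19)={6}
  fail(4) 'dbaa': from fail(3)=20 chase 'a': 20→13→0 ⇒ 13;  out=∅∪out(13)=∅
  fail(9) 'dcab': from fail(8)=11 chase 'b': 11 ⇒ 22;  out={1}∪out(22)={1,6}
  fail(16) 'adac': from fail(15)=13 chase 'c': 13→0 ⇒ 10;  out=∅∪out(10)={2}
  fail(5) 'dbaab': from fail(4)=13 chase 'b': 13→0 ⇒ 19;  out=∅∪out(19)=∅
  fail(17) 'adacd': from fail(16)=10 chase 'd': 10→0 ⇒ 1;  out=∅∪out(1)=∅
  fail(6) 'dbaabb': from fail(5)=19 chase 'b': 19→0 ⇒ 19;  out={0}∪out(19)={0}
  fail(18) 'adacdc': from fail(17)=1 chase 'c': 1 ⇒ 7;  out={4}∪out(7)={2,4}

Scan:
pos 0 'c': at 10  emit P2@[0:0]
pos 1 'a': at 11
pos 2 'c': at 10 (fail-walked)  emit P2@[2:2]
pos 3 'a': at 11
pos 4 'b': at 22  emit P6@[2:4]
pos 5 'a': at 20 (fail-walked)
pos 6 'd': at 14 (fail-walked)
pos 7 'a': at 15
pos 8 'c': at 16  emit P2@[8:8]
pos 9 'd': at 17
pos 10 'c': at 18  emit P2@[10:10],P4@[5:10]
pos 11 'c': at 10 (fail-walked)  emit P2@[11:11]
pos 12 'a': at 11
pos 13 'a': at 13 (fail-walked)
pos 14 'a': at 13 (fail-walked)
pos 15 'b': at 19 (fail-walked)
pos 16 'c': at 10 (fail-walked)  emit P2@[16:16]
pos 17 'b': at 19 (fail-walked)
pos 18 'a': at 20
pos 19 'b': at 21  emit P5@[17:19]
pos 20 'c': at 10 (fail-walked)  emit P2@[20:20]
pos 21 'a': at 11
pos 22 'b': at 22  emit P6@[20:22]
pos 23 'd': at 1 (fail-walked)
pos 24 'c': at 7  emit P2@[24:24]
pos 25 'a': at 8
pos 26 'b': at 9  emit P1@[23:26],P6@[24:26]
pos 27 'c': at 10 (fail-walked)  emit P2@[27:27]
pos 28 'c': at 10 (fail-walked)  emit P2@[28:28]
pos 29 'b': at 19 (fail-walked)
pos 30 'b': at 19 (fail-walked)
pos 31 'd': at 1 (fail-walked)
pos 32 'd': at 1 (fail-walked)
pos 33 'c': at 7  emit P2@[33:33]
pos 34 'a': at 8
pos 35 'd': at 12 (fail-walked)  emit P3@[33:35]
pos 36 'd': at 1 (fail-walked)
pos 37 'a': at 13 (fail-walked)
pos 38 'd': at 14
pos 39 'a': at 15
pos 40 'd': at 14 (fail-walked)
pos 41 'a': at 15
pos 42 'c': at 16  emit P2@[42:42]
pos 43 'd': at 17
pos 44 'c': at 18  emit P2@[44:44],P4@[39:44]
pos 45 'a': at 8 (fail-walked)
pos 46 'd': at 12 (fail-walked)  emit P3@[44:46]
pos 47 'a': at 15 (fail-walked)
pos 48 'c': at 16  emit P2@[48:48]
pos 49 'd': at 17
pos 50 'c': at 18  emit P2@[50:50],P4@[45:50]
pos 51 'a': at 8 (fail-walked)
pos 52 'b': at 9  emit P1@[49:52],P6@[50:52]
pos 53 'd': at 1 (fail-walked)
pos 54 'c': at 7  emit P2@[54:54]
pos 55 'a': at 8
pos 56 'b': at 9  emit P1@[53:56],P6@[54:56]
pos 57 'b': at 19 (fail-walked)
pos 58 'a': at 20
pos 59 'b': at 21  emit P5@[57:59]
pos 60 'a': at 20 (fail-walked)
pos 61 'b': at 21  emit P5@[59:61]
pos 62 'd': at 1 (fail-walked)

Result: [[0,2],[2,2],[4,6],[8,2],[10,2],[10,4],[11,2],[16,2],[19,5],[20,2],[22,6],[24,2],[26,1],[26,6],[27,2],[28,2],[33,2],[35,3],[42,2],[44,2],[44,4],[46,3],[48,2],[50,2],[50,4],[52,1],[52,6],[54,2],[56,1],[56,6],[59,5],[61,5]]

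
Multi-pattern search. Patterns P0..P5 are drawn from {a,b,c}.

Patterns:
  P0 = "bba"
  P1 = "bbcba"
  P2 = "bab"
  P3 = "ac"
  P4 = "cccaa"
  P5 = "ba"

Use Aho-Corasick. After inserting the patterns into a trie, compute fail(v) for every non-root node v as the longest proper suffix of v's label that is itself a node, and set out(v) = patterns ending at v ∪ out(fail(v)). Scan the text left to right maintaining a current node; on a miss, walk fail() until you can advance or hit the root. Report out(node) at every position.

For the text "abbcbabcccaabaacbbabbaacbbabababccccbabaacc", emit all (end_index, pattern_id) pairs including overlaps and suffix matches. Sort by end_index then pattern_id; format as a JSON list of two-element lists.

Build automaton:
Trie (insert patterns):
  0='ε' goto a→9 b→1 c→11
  1='b' goto a→7 b→2
  2='bb' goto a→3 c→4
  3='bba' goto ·  [P0 ends]
  4='bbc' goto b→5
  5='bbcb' goto a→6
  6='bbcba' goto ·  [P1 ends]
  7='ba' goto b→8  [P5 ends]
  8='bab' goto ·  [P2 ends]
  9='a' goto c→10
  10='ac' goto ·  [P3 ends]
  11='c' goto c→12
  12='cc' goto c→13
  13='ccc' goto a→14
  14='ccca' goto a→15
  15='cccaa' goto ·  [P4 ends]

Failure links (BFS by depth):
  n1('b'): parent n0 fail=0; on 'b' 0 → fail=0;  out ∅∪∅=∅
  n9('a'): parent n0 fail=0; on 'a' 0 → fail=0;  out ∅∪∅=∅
  n11('c'): parent n0 fail=0; on 'c' 0 → fail=0;  out ∅∪∅=∅
  n2('bb'): parent n1 fail=0; on 'b' 0 → fail=1;  out ∅∪∅=∅
  n7('ba'): parent n1 fail=0; on 'a' 0 → fail=9;  out {5}∪∅={5}
  n10('ac'): parent n9 fail=0; on 'c' 0 → fail=11;  out {3}∪∅={3}
  n12('cc'): parent n11 fail=0; on 'c' 0 → fail=11;  out ∅∪∅=∅
  n3('bba'): parent n2 fail=1; on 'a' 1 → fail=7;  out {0}∪{5}={0,5}
  n4('bbc'): parent n2 fail=1; on 'c' 1→0 → fail=11;  out ∅∪∅=∅
  n8('bab'): parent n7 fail=9; on 'b' 9→0 → fail=1;  out {2}∪∅={2}
  n13('ccc'): parent n12 fail=11; on 'c' 11 → fail=12;  out ∅∪∅=∅
  n5('bbcb'): parent n4 fail=11; on 'b' 11→0 → fail=1;  out ∅∪∅=∅
  n14('ccca'): parent n13 fail=12; on 'a' 12→11→0 → fail=9;  out ∅∪∅=∅
  n6('bbcba'): parent n5 fail=1; on 'a' 1 → fail=7;  out {1}∪{5}={1,5}
  n15('cccaa'): parent n14 fail=9; on 'a' 9→0 → fail=9;  out {4}∪∅={4}

Text stream:
[0] read 'a'  n0⇒n9
[1] read 'b'  n9⇒n1 (fail-walked)
[2] read 'b'  n1⇒n2
[3] read 'c'  n2⇒n4
[4] read 'b'  n4⇒n5
[5] read 'a'  n5⇒n6  → match P1@[1:5],P5@[4:5]
[6] read 'b'  n6⇒n8 (fail-walked)  → match P2@[4:6]
[7] read 'c'  n8⇒n11 (fail-walked)
[8] read 'c'  n11⇒n12
[9] read 'c'  n12⇒n13
[10] read 'a'  n13⇒n14
[11] read 'a'  n14⇒n15  → match P4@[7:11]
[12] read 'b'  n15⇒n1 (fail-walked)
[13] read 'a'  n1⇒n7  → match P5@[12:13]
[14] read 'a'  n7⇒n9 (fail-walked)
[15] read 'c'  n9⇒n10  → match P3@[14:15]
[16] read 'b'  n10⇒n1 (fail-walked)
[17] read 'b'  n1⇒n2
[18] read 'a'  n2⇒n3  → match P0@[16:18],P5@[17:18]
[19] read 'b'  n3⇒n8 (fail-walked)  → match P2@[17:19]
[20] read 'b'  n8⇒n2 (fail-walked)
[21] read 'a'  n2⇒n3  → match P0@[19:21],P5@[20:21]
[22] read 'a'  n3⇒n9 (fail-walked)
[23] read 'c'  n9⇒n10  → match P3@[22:23]
[24] read 'b'  n10⇒n1 (fail-walked)
[25] read 'b'  n1⇒n2
[26] read 'a'  n2⇒n3  → match P0@[24:26],P5@[25:26]
[27] read 'b'  n3⇒n8 (fail-walked)  → match P2@[25:27]
[28] read 'a'  n8⇒n7 (fail-walked)  → match P5@[27:28]
[29] read 'b'  n7⇒n8  → match P2@[27:29]
[30] read 'a'  n8⇒n7 (fail-walked)  → match P5@[29:30]
[31] read 'b'  n7⇒n8  → match P2@[29:31]
[32] read 'c'  n8⇒n11 (fail-walked)
[33] read 'c'  n11⇒n12
[34] read 'c'  n12⇒n13
[35] read 'c'  n13⇒n13 (fail-walked)
[36] read 'b'  n13⇒n1 (fail-walked)
[37] read 'a'  n1⇒n7  → match P5@[36:37]
[38] read 'b'  n7⇒n8  → match P2@[36:38]
[39] read 'a'  n8⇒n7 (fail-walked)  → match P5@[38:39]
[40] read 'a'  n7⇒n9 (fail-walked)
[41] read 'c'  n9⇒n10  → match P3@[40:41]
[42] read 'c'  n10⇒n12 (fail-walked)

Result: [[5,1],[5,5],[6,2],[11,4],[13,5],[15,3],[18,0],[18,5],[19,2],[21,0],[21,5],[23,3],[26,0],[26,5],[27,2],[28,5],[29,2],[30,5],[31,2],[37,5],[38,2],[39,5],[41,3]]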